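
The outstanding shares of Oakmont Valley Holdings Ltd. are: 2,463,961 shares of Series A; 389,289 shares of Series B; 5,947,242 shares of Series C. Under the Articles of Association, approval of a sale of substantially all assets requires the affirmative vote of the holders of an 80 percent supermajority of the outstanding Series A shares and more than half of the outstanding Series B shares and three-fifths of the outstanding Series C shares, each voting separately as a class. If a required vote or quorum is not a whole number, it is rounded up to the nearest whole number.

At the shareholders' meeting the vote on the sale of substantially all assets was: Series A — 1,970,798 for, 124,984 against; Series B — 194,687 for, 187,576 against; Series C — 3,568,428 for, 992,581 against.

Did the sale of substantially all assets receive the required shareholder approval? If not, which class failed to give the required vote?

Not approved — the Series A shares did not give the required vote.

Series A: 4/5 of 2463961 = 1971168.80, rounded up to 1971169; 1,971,169 required, 1,970,798 in favor — not approved.
Series B: a majority of 389289 is 194645; 194,645 required, 194,687 in favor — approved.
Series C: 3/5 of 5947242 = 3568345.20, rounded up to 3568346; 3,568,346 required, 3,568,428 in favor — approved.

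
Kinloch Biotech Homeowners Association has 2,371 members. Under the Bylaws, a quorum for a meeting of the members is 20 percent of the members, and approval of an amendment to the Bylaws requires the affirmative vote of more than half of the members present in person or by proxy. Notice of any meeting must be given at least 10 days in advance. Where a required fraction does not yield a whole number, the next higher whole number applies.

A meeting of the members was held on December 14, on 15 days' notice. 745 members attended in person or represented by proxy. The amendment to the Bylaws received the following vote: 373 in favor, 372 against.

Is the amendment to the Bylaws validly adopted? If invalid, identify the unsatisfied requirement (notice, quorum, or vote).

Notice: 15 days given; 10 required. Satisfied.
Quorum: 20% of 2,371 = 474.20, rounded up to 475; 745 present. Satisfied.
Vote: requires a majority of those present (745); a majority of 745 is 373, so 373 needed; 373 in favor. Satisfied.

Valid — all requirements satisfied.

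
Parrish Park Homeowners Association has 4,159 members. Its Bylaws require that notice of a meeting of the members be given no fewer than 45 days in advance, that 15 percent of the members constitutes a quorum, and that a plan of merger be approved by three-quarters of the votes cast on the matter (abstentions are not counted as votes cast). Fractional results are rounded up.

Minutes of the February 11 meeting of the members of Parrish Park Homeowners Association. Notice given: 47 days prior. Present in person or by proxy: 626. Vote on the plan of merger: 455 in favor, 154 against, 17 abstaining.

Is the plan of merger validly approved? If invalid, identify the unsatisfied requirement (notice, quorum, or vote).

Notice: 47 days given; 45 required. Satisfied.
Quorum: 15% of 4,159 = 623.85, rounded up to 624; 626 present. Satisfied.
Vote: requires three-fourths of the votes cast (626 − 17 abstaining = 609); 3/4 of 609 = 456.75, rounded up to 457, so 457 needed; 455 in favor. Not satisfied.

Invalid — vote requirement not satisfied.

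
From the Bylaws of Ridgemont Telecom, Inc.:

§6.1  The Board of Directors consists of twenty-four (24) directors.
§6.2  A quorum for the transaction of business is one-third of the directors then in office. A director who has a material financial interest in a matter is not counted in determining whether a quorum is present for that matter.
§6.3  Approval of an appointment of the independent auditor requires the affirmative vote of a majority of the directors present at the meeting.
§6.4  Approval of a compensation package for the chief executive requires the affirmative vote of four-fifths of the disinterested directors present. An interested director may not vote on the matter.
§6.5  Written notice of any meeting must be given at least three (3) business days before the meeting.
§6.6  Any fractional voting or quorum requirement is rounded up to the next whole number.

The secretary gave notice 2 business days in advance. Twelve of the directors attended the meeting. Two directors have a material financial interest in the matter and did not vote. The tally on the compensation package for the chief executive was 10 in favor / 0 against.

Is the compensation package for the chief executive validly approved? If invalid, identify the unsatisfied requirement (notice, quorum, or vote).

Invalid — notice requirement not satisfied.

Notice: 2 business days given; 3 required (2 < 3). Not satisfied.
Quorum: 12 present, but the 2 interested directors do not count, leaving 10. Quorum is 8. Satisfied.
Vote: the compensation package for the chief executive requires four-fifths of the disinterested directors present (12 − 2 = 10). 4/5 of 10 = 8, so 8 affirmative votes are needed; 10 voted in favor. Satisfied.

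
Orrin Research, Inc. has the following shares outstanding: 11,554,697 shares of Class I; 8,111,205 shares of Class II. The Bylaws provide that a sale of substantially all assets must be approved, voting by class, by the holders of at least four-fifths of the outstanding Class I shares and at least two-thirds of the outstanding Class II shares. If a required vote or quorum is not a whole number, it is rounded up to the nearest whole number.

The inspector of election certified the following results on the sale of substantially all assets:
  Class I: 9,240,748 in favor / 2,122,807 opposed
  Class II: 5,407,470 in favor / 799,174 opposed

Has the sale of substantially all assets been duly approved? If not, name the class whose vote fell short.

Class I: 4/5 of 11554697 = 9243757.60, rounded up to 9243758; 9,243,758 required, 9,240,748 in favor — not approved.
Class II: 2/3 of 8111205 = 5407470; 5,407,470 required, 5,407,470 in favor — approved.

Not approved — the Class I shares did not give the required vote.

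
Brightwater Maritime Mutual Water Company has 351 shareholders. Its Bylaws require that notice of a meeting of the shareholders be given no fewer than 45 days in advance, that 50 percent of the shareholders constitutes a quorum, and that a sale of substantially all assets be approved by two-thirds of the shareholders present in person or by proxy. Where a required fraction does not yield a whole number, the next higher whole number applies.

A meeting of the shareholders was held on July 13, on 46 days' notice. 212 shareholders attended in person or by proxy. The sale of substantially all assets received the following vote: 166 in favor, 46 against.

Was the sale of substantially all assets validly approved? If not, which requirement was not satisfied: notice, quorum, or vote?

Notice: 46 days given; 45 required. Satisfied.
Quorum: 50% of 351 = 175.50, rounded up to 176; 212 present. Satisfied.
Vote: requires two-thirds of those present (212); 2/3 of 212 = 141.33, rounded up to 142, so 142 needed; 166 in favor. Satisfied.

Valid — all requirements satisfied.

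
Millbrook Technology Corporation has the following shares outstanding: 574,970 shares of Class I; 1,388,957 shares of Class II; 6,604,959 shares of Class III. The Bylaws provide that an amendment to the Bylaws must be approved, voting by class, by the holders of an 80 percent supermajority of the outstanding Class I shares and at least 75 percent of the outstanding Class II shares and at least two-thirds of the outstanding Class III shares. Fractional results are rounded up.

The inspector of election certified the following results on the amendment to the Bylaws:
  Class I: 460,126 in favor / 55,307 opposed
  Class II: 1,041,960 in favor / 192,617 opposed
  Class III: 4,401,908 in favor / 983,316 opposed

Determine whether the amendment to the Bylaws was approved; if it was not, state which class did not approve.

Class I: 4/5 of 574970 = 459976; 459,976 required, 460,126 in favor — approved.
Class II: 3/4 of 1388957 = 1041717.75, rounded up to 1041718; 1,041,718 required, 1,041,960 in favor — approved.
Class III: 2/3 of 6604959 = 4403306; 4,403,306 required, 4,401,908 in favor — not approved.

Not approved — the Class III shares did not give the required vote.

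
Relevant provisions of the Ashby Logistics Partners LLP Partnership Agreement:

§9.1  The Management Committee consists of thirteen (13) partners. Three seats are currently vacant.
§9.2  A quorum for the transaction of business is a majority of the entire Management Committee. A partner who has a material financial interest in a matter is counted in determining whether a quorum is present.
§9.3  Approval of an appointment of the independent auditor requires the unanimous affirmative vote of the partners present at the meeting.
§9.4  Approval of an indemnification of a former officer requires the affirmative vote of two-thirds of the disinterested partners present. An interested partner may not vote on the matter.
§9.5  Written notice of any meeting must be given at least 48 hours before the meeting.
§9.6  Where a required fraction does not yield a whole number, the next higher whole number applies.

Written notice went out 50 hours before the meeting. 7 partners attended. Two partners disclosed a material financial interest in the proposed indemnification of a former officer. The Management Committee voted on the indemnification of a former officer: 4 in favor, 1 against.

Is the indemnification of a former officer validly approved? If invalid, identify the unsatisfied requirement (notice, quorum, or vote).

Notice: 50 hours given; 48 required (50 ≥ 48). Satisfied.
Quorum: 7 present (interested partners count toward quorum); quorum is 7. Satisfied.
Vote: the indemnification of a former officer requires two-thirds of the disinterested partners present (7 − 2 = 5). 2/3 of 5 = 3.33, rounded up to 4, so 4 affirmative votes are needed; 4 voted in favor. Satisfied.

Valid — all requirements satisfied.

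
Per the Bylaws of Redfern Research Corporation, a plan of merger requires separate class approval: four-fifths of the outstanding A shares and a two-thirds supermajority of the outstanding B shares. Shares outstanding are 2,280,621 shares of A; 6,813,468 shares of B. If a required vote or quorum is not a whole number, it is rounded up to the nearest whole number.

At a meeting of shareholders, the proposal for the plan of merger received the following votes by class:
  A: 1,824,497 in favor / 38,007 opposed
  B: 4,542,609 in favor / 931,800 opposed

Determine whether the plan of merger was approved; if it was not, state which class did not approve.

A: 4/5 of 2280621 = 1824496.80, rounded up to 1824497; 1,824,497 required, 1,824,497 in favor — approved.
B: 2/3 of 6813468 = 4542312; 4,542,312 required, 4,542,609 in favor — approved.

Approved — every class gave the required vote.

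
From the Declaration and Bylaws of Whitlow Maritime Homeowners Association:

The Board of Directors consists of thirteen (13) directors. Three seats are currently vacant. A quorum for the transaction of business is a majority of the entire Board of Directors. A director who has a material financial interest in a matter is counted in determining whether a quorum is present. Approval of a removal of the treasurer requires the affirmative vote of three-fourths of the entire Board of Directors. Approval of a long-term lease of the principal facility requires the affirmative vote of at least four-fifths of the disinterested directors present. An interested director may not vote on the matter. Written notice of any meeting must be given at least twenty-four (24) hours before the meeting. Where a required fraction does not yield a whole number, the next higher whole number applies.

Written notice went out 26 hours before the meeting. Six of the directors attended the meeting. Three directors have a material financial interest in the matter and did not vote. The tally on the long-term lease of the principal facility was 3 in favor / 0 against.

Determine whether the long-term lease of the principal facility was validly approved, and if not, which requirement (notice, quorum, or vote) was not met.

Notice: 26 hours given; 24 required (26 ≥ 24). Satisfied.
Quorum: 6 present (interested directors count toward quorum); quorum is 7. Not satisfied.
Vote: the long-term lease of the principal facility requires four-fifths of the disinterested directors present (6 − 3 = 3). 4/5 of 3 = 2.40, rounded up to 3, so 3 affirmative votes are needed; 3 voted in favor. Satisfied. (Moot — without a quorum no business can be validly transacted.)

Invalid — quorum requirement not satisfied.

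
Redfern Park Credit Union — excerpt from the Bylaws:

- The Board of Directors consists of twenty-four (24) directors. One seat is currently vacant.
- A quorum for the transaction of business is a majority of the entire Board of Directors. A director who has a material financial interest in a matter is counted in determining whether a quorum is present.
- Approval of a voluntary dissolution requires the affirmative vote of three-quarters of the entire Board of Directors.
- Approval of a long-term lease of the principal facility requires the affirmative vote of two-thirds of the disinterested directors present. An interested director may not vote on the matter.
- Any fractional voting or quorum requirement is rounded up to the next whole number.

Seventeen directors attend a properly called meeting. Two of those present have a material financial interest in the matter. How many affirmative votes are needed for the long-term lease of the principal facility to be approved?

10

The long-term lease of the principal facility requires two-thirds of the disinterested directors present (17 − 2 = 15).
2/3 of 15 = 10.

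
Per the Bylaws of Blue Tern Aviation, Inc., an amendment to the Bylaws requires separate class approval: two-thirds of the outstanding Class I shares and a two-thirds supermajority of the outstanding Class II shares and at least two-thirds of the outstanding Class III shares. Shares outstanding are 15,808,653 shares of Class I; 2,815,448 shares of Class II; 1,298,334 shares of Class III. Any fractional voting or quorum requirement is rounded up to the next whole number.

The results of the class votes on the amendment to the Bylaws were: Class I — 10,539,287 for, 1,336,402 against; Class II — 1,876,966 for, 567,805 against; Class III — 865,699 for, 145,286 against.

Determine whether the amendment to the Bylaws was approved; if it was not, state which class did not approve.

Class I: 2/3 of 15808653 = 10539102; 10,539,102 required, 10,539,287 in favor — approved.
Class II: 2/3 of 2815448 = 1876965.33, rounded up to 1876966; 1,876,966 required, 1,876,966 in favor — approved.
Class III: 2/3 of 1298334 = 865556; 865,556 required, 865,699 in favor — approved.

Approved — every class gave the required vote.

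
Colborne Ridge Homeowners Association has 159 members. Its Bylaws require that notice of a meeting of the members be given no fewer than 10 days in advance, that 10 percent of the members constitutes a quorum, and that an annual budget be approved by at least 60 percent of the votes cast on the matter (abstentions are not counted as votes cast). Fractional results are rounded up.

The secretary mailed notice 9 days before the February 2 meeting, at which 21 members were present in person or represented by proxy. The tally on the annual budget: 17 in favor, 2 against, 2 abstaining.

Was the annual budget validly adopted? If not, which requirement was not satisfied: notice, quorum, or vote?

Notice: 9 days given; 10 required. Not satisfied.
Quorum: 10% of 159 = 15.90, rounded up to 16; 21 present. Satisfied.
Vote: requires three-fifths of the votes cast (21 − 2 abstaining = 19); 3/5 of 19 = 11.40, rounded up to 12, so 12 needed; 17 in favor. Satisfied.

Invalid — notice requirement not satisfied.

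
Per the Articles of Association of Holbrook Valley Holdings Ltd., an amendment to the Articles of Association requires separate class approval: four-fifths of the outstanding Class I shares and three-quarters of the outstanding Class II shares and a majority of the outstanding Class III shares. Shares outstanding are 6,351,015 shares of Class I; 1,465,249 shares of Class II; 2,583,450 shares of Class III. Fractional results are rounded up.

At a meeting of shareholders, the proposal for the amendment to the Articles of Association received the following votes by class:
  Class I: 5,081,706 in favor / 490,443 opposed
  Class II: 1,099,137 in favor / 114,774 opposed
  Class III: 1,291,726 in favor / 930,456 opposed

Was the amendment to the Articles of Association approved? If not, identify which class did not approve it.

Class I: 4/5 of 6351015 = 5080812; 5,080,812 required, 5,081,706 in favor — approved.
Class II: 3/4 of 1465249 = 1098936.75, rounded up to 1098937; 1,098,937 required, 1,099,137 in favor — approved.
Class III: a majority of 2583450 is 1291726; 1,291,726 required, 1,291,726 in favor — approved.

Approved — every class gave the required vote.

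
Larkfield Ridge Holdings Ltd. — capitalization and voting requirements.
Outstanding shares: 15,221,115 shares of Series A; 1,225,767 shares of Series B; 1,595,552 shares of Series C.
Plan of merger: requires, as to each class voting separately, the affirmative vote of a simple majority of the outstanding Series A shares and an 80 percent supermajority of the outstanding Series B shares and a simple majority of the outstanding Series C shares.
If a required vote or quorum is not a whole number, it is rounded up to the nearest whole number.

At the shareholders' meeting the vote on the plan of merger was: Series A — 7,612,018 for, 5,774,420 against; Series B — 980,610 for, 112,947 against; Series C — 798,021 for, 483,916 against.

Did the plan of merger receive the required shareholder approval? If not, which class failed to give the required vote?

Series A: a majority of 15221115 is 7610558; 7,610,558 required, 7,612,018 in favor — approved.
Series B: 4/5 of 1225767 = 980613.60, rounded up to 980614; 980,614 required, 980,610 in favor — not approved.
Series C: a majority of 1595552 is 797777; 797,777 required, 798,021 in favor — approved.

Not approved — the Series B shares did not give the required vote.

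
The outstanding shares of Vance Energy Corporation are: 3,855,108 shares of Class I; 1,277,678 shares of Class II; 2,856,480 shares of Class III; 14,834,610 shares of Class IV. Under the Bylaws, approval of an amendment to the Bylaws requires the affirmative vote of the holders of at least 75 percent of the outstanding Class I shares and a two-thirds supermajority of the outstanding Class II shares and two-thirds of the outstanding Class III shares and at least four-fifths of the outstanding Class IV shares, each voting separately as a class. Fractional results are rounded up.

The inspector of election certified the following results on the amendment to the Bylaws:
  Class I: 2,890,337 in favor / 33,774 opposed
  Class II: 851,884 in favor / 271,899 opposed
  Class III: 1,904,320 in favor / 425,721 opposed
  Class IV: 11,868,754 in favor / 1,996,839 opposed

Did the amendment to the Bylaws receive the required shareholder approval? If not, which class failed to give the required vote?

Not approved — the Class I shares did not give the required vote.

Class I: 3/4 of 3855108 = 2891331; 2,891,331 required, 2,890,337 in favor — not approved.
Class II: 2/3 of 1277678 = 851785.33, rounded up to 851786; 851,786 required, 851,884 in favor — approved.
Class III: 2/3 of 2856480 = 1904320; 1,904,320 required, 1,904,320 in favor — approved.
Class IV: 4/5 of 14834610 = 11867688; 11,867,688 required, 11,868,754 in favor — approved.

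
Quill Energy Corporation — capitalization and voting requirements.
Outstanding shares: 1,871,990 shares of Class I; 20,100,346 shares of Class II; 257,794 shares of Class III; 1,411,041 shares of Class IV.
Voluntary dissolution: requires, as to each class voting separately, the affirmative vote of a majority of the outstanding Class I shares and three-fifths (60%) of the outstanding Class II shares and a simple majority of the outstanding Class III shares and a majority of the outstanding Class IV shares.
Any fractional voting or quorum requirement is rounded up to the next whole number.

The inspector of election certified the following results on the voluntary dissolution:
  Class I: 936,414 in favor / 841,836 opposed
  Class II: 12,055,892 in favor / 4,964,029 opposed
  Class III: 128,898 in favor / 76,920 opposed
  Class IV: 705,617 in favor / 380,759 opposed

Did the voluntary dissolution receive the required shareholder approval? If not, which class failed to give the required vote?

Not approved — the Class II shares did not give the required vote.

Class I: a majority of 1871990 is 935996; 935,996 required, 936,414 in favor — approved.
Class II: 3/5 of 20100346 = 12060207.60, rounded up to 12060208; 12,060,208 required, 12,055,892 in favor — not approved.
Class III: a majority of 257794 is 128898; 128,898 required, 128,898 in favor — approved.
Class IV: a majority of 1411041 is 705521; 705,521 required, 705,617 in favor — approved.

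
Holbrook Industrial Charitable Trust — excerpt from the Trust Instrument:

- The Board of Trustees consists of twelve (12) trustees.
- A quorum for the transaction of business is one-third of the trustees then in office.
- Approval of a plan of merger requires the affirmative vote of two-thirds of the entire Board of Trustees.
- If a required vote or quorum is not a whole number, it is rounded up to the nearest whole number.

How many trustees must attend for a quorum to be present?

4

1/3 of 12 = 4.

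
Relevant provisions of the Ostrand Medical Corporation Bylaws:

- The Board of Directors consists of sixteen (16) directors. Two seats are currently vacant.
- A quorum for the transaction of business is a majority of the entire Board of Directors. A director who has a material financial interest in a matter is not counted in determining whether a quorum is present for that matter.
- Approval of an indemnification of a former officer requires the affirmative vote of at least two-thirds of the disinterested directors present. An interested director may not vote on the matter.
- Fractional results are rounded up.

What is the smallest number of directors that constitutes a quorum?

A majority of 16 is 9.

9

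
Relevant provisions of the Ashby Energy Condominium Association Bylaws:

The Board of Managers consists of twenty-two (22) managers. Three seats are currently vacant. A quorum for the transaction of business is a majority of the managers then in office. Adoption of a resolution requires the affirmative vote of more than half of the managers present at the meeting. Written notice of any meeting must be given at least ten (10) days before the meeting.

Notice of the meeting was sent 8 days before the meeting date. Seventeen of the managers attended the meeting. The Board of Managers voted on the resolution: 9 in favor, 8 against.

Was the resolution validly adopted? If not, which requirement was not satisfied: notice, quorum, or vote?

Notice: 8 days given; 10 required (8 < 10). Not satisfied.
Quorum: 17 present; quorum is 10. Satisfied.
Vote: the resolution requires a majority of the managers present (17). A majority of 17 is 9, so 9 affirmative votes are needed; 9 voted in favor. Satisfied.

Invalid — notice requirement not satisfied.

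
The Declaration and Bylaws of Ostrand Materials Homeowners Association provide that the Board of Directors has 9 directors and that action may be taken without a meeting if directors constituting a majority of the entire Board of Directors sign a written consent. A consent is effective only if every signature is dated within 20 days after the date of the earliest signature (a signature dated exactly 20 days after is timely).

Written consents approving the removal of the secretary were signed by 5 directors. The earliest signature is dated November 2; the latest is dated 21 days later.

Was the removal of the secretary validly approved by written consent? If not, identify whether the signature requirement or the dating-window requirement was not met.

Signatures required: a majority of 9 — a majority of 9 is 5, so 5 needed; 5 signed. Sufficient.
Dating window: the latest signature is 21 days after the earliest; the limit is 20 days. Outside the window.

Not effective — dating-window requirement not satisfied.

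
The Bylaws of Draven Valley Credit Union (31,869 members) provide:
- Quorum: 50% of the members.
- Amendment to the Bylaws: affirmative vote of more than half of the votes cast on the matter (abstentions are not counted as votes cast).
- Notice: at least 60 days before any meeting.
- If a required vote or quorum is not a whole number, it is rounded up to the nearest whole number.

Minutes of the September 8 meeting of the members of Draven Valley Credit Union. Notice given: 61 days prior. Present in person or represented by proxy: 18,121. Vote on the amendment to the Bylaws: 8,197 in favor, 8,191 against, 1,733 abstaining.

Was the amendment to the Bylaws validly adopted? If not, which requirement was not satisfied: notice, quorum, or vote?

Valid — all requirements satisfied.

Notice: 61 days given; 60 required. Satisfied.
Quorum: 50% of 31,869 = 15,934.50, rounded up to 15,935; 18,121 present. Satisfied.
Vote: requires a majority of the votes cast (18,121 − 1,733 abstaining = 16,388); a majority of 16388 is 8195, so 8,195 needed; 8,197 in favor. Satisfied.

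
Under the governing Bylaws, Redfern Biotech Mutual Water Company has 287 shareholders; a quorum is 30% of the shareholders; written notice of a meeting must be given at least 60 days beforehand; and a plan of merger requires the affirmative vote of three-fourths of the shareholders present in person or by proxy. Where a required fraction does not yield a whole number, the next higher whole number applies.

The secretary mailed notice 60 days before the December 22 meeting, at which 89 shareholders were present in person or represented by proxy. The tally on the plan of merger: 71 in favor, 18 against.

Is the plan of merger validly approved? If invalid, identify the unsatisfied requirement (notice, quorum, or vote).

Notice: 60 days given; 60 required. Satisfied.
Quorum: 30% of 287 = 86.10, rounded up to 87; 89 present. Satisfied.
Vote: requires three-fourths of those present (89); 3/4 of 89 = 66.75, rounded up to 67, so 67 needed; 71 in favor. Satisfied.

Valid — all requirements satisfied.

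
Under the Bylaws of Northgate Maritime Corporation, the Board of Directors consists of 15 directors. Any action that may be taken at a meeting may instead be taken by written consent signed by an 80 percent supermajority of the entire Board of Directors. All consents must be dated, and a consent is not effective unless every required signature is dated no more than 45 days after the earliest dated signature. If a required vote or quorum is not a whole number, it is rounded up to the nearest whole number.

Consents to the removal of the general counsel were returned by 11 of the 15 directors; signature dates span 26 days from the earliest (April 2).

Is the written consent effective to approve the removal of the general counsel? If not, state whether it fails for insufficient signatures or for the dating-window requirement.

Not effective — insufficient signatures.

Signatures required: an 80 percent supermajority of 15 — 4/5 of 15 = 12, so 12 needed; 11 signed. Insufficient.
Dating window: the latest signature is 26 days after the earliest; the limit is 45 days. Within the window.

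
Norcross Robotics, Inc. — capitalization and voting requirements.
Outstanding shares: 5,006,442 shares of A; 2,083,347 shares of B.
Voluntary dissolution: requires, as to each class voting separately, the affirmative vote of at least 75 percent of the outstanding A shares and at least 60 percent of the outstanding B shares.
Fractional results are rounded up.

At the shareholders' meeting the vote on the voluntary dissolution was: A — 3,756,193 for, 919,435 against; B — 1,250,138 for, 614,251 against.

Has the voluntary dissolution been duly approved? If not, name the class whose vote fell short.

A: 3/4 of 5006442 = 3754831.50, rounded up to 3754832; 3,754,832 required, 3,756,193 in favor — approved.
B: 3/5 of 2083347 = 1250008.20, rounded up to 1250009; 1,250,009 required, 1,250,138 in favor — approved.

Approved — every class gave the required vote.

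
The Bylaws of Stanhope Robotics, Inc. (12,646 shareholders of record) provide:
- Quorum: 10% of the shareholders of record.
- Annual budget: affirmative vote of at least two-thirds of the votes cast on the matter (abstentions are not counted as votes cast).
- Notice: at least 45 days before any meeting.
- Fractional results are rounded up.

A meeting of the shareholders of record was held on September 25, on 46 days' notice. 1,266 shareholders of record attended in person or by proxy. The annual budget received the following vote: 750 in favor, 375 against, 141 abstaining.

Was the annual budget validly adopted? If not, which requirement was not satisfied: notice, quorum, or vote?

Notice: 46 days given; 45 required. Satisfied.
Quorum: 10% of 12,646 = 1,264.60, rounded up to 1,265; 1,266 present. Satisfied.
Vote: requires two-thirds of the votes cast (1,266 − 141 abstaining = 1,125); 2/3 of 1125 = 750, so 750 needed; 750 in favor. Satisfied.

Valid — all requirements satisfied.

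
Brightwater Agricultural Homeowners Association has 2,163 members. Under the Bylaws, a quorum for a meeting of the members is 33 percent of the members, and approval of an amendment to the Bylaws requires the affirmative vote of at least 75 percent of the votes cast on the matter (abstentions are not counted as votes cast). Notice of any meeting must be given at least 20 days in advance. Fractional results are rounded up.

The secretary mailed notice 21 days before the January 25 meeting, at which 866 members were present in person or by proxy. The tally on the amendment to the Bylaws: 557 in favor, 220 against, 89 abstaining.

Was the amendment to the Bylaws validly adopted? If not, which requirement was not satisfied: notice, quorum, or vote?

Notice: 21 days given; 20 required. Satisfied.
Quorum: 33% of 2,163 = 713.79, rounded up to 714; 866 present. Satisfied.
Vote: requires three-fourths of the votes cast (866 − 89 abstaining = 777); 3/4 of 777 = 582.75, rounded up to 583, so 583 needed; 557 in favor. Not satisfied.

Invalid — vote requirement not satisfied.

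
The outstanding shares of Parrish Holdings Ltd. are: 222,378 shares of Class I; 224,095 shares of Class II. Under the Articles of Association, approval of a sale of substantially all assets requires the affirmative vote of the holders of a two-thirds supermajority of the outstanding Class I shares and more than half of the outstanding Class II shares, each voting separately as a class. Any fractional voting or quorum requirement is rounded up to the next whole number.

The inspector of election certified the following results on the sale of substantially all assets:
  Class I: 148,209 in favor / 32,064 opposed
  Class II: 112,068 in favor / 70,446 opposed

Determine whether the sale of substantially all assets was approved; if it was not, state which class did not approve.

Not approved — the Class I shares did not give the required vote.

Class I: 2/3 of 222378 = 148252; 148,252 required, 148,209 in favor — not approved.
Class II: a majority of 224095 is 112048; 112,048 required, 112,068 in favor — approved.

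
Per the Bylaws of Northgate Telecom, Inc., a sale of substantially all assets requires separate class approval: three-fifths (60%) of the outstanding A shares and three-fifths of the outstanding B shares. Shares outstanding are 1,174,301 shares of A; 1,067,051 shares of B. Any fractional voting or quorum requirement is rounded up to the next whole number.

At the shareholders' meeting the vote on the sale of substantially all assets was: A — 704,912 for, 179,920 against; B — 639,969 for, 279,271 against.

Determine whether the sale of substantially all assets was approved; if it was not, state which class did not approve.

A: 3/5 of 1174301 = 704580.60, rounded up to 704581; 704,581 required, 704,912 in favor — approved.
B: 3/5 of 1067051 = 640230.60, rounded up to 640231; 640,231 required, 639,969 in favor — not approved.

Not approved — the B shares did not give the required vote.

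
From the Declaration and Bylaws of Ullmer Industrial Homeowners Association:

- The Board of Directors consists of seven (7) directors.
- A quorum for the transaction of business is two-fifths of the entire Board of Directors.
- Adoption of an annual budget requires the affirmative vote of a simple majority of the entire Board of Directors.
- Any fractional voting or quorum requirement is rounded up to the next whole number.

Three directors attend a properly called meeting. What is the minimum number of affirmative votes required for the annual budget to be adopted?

The annual budget requires a majority of the entire Board of Directors (7).
A majority of 7 is 4.
(Only 3 can vote, so the annual budget cannot pass at this meeting, but the required vote is still 4.)

4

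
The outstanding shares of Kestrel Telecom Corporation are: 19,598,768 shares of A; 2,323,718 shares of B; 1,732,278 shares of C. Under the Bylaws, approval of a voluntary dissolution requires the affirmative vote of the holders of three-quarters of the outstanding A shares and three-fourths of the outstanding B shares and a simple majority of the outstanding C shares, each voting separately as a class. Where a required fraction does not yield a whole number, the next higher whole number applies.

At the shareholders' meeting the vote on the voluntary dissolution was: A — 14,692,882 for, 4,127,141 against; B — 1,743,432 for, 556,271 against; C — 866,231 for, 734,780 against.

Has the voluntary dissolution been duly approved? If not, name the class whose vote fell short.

A: 3/4 of 19598768 = 14699076; 14,699,076 required, 14,692,882 in favor — not approved.
B: 3/4 of 2323718 = 1742788.50, rounded up to 1742789; 1,742,789 required, 1,743,432 in favor — approved.
C: a majority of 1732278 is 866140; 866,140 required, 866,231 in favor — approved.

Not approved — the A shares did not give the required vote.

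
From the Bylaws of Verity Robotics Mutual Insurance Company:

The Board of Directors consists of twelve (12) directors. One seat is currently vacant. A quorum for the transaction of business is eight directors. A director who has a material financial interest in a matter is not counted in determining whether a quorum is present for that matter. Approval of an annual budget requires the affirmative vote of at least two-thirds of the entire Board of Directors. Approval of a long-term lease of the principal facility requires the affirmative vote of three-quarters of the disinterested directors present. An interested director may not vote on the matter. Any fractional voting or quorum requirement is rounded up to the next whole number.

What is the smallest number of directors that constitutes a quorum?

The quorum is fixed at 8.

8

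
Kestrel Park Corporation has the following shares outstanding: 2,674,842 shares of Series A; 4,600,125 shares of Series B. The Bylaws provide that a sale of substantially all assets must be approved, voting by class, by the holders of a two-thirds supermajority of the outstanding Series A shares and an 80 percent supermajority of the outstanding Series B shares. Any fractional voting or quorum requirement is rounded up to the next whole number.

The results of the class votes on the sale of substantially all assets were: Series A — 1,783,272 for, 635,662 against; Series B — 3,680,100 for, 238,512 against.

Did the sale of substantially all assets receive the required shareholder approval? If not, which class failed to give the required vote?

Series A: 2/3 of 2674842 = 1783228; 1,783,228 required, 1,783,272 in favor — approved.
Series B: 4/5 of 4600125 = 3680100; 3,680,100 required, 3,680,100 in favor — approved.

Approved — every class gave the required vote.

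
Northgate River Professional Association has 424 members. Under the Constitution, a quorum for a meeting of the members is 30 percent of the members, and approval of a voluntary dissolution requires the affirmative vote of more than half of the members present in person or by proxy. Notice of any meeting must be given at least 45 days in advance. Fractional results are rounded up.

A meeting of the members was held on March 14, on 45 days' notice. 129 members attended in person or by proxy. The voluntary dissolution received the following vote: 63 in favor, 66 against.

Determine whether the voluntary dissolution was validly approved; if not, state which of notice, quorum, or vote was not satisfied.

Invalid — vote requirement not satisfied.

Notice: 45 days given; 45 required. Satisfied.
Quorum: 30% of 424 = 127.20, rounded up to 128; 129 present. Satisfied.
Vote: requires a majority of those present (129); a majority of 129 is 65, so 65 needed; 63 in favor. Not satisfied.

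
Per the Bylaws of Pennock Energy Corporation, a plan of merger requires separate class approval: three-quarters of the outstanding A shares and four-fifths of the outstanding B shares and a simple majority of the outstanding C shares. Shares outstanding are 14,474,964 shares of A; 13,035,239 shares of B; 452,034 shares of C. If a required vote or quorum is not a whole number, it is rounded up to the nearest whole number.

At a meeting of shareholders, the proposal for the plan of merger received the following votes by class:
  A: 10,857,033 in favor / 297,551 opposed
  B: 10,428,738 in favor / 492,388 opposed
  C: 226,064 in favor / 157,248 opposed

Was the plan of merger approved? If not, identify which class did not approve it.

Approved — every class gave the required vote.

A: 3/4 of 14474964 = 10856223; 10,856,223 required, 10,857,033 in favor — approved.
B: 4/5 of 13035239 = 10428191.20, rounded up to 10428192; 10,428,192 required, 10,428,738 in favor — approved.
C: a majority of 452034 is 226018; 226,018 required, 226,064 in favor — approved.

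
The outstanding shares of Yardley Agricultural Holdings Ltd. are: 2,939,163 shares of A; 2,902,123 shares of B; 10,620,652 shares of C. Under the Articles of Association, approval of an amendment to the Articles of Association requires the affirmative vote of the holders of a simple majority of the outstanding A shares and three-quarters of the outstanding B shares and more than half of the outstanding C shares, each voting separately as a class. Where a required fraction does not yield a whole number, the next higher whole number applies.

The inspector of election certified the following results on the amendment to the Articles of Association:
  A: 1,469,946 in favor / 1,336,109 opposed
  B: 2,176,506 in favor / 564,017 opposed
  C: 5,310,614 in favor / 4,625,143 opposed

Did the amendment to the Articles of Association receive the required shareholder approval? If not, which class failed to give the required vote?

A: a majority of 2939163 is 1469582; 1,469,582 required, 1,469,946 in favor — approved.
B: 3/4 of 2902123 = 2176592.25, rounded up to 2176593; 2,176,593 required, 2,176,506 in favor — not approved.
C: a majority of 10620652 is 5310327; 5,310,327 required, 5,310,614 in favor — approved.

Not approved — the B shares did not give the required vote.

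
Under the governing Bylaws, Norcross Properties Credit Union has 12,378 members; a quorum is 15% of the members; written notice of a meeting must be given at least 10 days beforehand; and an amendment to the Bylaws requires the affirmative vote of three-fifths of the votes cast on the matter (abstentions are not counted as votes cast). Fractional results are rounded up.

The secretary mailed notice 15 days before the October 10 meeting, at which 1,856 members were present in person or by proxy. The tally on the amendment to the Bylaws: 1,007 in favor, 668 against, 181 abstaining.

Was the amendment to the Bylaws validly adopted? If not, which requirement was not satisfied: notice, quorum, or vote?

Invalid — quorum requirement not satisfied.

Notice: 15 days given; 10 required. Satisfied.
Quorum: 15% of 12,378 = 1,856.70, rounded up to 1,857; 1,856 present. Not satisfied.
Vote: requires three-fifths of the votes cast (1,856 − 181 abstaining = 1,675); 3/5 of 1675 = 1005, so 1,005 needed; 1,007 in favor. Satisfied.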